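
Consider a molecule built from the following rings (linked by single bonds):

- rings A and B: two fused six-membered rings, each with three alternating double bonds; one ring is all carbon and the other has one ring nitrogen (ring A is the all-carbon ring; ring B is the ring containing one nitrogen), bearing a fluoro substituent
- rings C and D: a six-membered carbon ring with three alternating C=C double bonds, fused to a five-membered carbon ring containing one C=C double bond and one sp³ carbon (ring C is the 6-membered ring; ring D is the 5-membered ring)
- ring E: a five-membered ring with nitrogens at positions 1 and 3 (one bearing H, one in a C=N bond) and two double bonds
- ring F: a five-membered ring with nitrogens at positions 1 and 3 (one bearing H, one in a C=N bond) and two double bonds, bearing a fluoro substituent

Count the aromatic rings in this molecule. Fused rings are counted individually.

5

Rings A and B form a fused bicyclic system (with one nitrogen) with 10 sp² atoms and 10 π electrons from ring double bonds. 10 = 4(2)+2, so the system is aromatic and both rings count as aromatic (quinoline).
Ring C is planar and fully conjugated; 3 ring double bonds give 6 π electrons. That satisfies 4n+2 with n=1, so ring C is aromatic (benzene ring).
Ring D has one sp³ carbon, so it is not fully conjugated — not aromatic (cyclopentene ring).
Ring E is fully conjugated (every ring atom contributes a p orbital); 2 ring double bonds (4 π electrons) plus a heteroatom lone pair (2) give 6 π electrons. That satisfies 4n+2 with n=1, so ring E is aromatic (imidazole).
Ring F is fully conjugated (every ring atom contributes a p orbital); 2 ring double bonds (4 π electrons) plus a heteroatom lone pair (2) give 6 π electrons. 6 = 4(1)+2, so ring F is aromatic (imidazole).
Aromatic: A, B, C, E, F. Total: 5.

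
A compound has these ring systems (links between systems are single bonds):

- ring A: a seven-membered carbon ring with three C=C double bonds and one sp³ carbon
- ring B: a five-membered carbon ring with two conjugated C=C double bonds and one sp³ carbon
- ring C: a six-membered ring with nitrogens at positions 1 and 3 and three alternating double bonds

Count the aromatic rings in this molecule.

Ring A has one sp³ carbon, so it is not fully conjugated — not aromatic (cycloheptatriene).
Ring B has one sp³ carbon, so it is not fully conjugated — not aromatic (cyclopentadiene).
Ring C has a continuous p-orbital overlap around the ring; 3 ring double bonds give 6 π electrons. That satisfies 4n+2 with n=1, so ring C is aromatic (pyrimidine).
Aromatic: C. Total: 1.

1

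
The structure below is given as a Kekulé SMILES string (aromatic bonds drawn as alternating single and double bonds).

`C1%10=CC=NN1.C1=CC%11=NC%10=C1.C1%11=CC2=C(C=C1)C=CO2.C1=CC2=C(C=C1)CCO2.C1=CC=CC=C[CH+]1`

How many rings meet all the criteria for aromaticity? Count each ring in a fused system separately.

6

The SMILES encodes a five-membered ring with two adjacent nitrogens (one bearing H, one in a double bond) and two double bonds; a six-membered ring of five carbons and one nitrogen with three alternating double bonds; a six-membered carbon ring with three alternating C=C double bonds, fused to a five-membered ring containing one oxygen and two C=C double bonds; a six-membered carbon ring with three alternating C=C double bonds, fused to a five-membered ring containing one oxygen and two sp³ carbons; a seven-membered all-carbon ring bearing a positive charge on one carbon, with three C=C double bonds.
The 5-membered ring with two adjacent nitrogens (one N–H, one =N–) is fully conjugated (every ring atom contributes a p orbital); 2 ring double bonds (4 π electrons) plus a heteroatom lone pair (2) give 6 π electrons. Since 6 = 4n+2 (n=1), it is aromatic (pyrazole).
The 6-membered ring with one nitrogen is planar and fully conjugated; 3 ring double bonds give 6 π electrons. Since 6 = 4n+2 (n=1), it is aromatic (pyridine).
The fused 6/5-membered bicyclic (with one oxygen) is a single π system with 9 sp² atoms and 10 π electrons from ring double bonds plus a heteroatom lone pair. 10 = 4(2)+2, so the system is aromatic and both rings count as aromatic (benzofuran).
The 6-membered ring is fully conjugated (every ring atom contributes a p orbital); 3 ring double bonds give 6 π electrons. 6 = 4(1)+2, so it is aromatic (benzene ring).
The 5-membered ring with one oxygen has two sp³ carbons, so it is not fully conjugated — not aromatic (oxolane ring).
The 7-membered ring is planar and fully conjugated; 3 ring double bonds (6 π electrons) plus the carbocation's empty p orbital (0, but keeps the ring conjugated) give 6 π electrons. 6 = 4(1)+2, so it is aromatic (tropylium cation).
6 of the 7 rings are aromatic. Total: 6.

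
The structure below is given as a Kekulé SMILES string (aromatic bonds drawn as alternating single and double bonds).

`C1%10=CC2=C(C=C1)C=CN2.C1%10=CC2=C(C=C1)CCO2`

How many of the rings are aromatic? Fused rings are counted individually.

The SMILES encodes a six-membered carbon ring with three alternating C=C double bonds, fused to a five-membered ring containing one N–H nitrogen and two C=C double bonds; a six-membered carbon ring with three alternating C=C double bonds, fused to a five-membered ring containing one oxygen and two sp³ carbons.
The fused 6/5-membered bicyclic (with one N–H) is a single π system with 9 sp² atoms and 10 π electrons from ring double bonds plus a heteroatom lone pair. 10 = 4(2)+2, so the system is aromatic and both rings count as aromatic (indole).
The 6-membered ring has a continuous p-orbital overlap around the ring; 3 ring double bonds give 6 π electrons. Since 6 = 4n+2 (n=1), it is aromatic (benzene ring).
The 5-membered ring with one oxygen has two sp³ carbons, so it is not fully conjugated — not aromatic (oxolane ring).
3 of the 4 rings are aromatic. Total: 3.

3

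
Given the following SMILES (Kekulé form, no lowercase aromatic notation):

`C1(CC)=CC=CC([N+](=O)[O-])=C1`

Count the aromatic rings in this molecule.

The SMILES encodes a six-membered carbon ring with three alternating C=C double bonds.
The 6-membered ring has a continuous p-orbital overlap around the ring; 3 ring double bonds give 6 π electrons. That satisfies 4n+2 with n=1, so it is aromatic (benzene).

1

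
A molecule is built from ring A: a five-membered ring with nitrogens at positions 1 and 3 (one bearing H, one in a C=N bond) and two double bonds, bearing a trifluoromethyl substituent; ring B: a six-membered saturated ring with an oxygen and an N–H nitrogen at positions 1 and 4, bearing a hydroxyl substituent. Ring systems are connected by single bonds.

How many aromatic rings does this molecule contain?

1

Ring A is planar and fully conjugated; 2 ring double bonds (4 π electrons) plus a heteroatom lone pair (2) give 6 π electrons. 6 = 4(1)+2, so ring A is aromatic (imidazole).
Ring B has only sp³ atoms, so it is not fully conjugated — not aromatic (morpholine).
Aromatic: A. Total: 1.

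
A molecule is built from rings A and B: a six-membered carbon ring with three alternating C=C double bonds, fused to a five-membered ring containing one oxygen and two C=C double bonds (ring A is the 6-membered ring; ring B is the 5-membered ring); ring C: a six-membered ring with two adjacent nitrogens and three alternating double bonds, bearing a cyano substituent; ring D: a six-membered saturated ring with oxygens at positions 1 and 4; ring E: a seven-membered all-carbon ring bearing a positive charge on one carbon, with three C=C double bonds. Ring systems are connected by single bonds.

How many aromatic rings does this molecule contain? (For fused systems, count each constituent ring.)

4

Rings A and B form a fused bicyclic system (with one oxygen) with 9 sp² atoms and 10 π electrons from ring double bonds plus a heteroatom lone pair. 10 = 4(2)+2, so the system is aromatic and both rings count as aromatic (benzofuran).
Ring C is planar and fully conjugated; 3 ring double bonds give 6 π electrons. Since 6 = 4n+2 (n=1), ring C is aromatic (pyridazine).
Ring D has only sp³ atoms, so it is not fully conjugated — not aromatic (1,4-dioxane).
Ring E has a continuous p-orbital overlap around the ring; 3 ring double bonds (6 π electrons) plus the carbocation's empty p orbital (0, but keeps the ring conjugated) give 6 π electrons. 6 = 4(1)+2, so ring E is aromatic (tropylium cation).
Aromatic: A, B, C, E. Total: 4.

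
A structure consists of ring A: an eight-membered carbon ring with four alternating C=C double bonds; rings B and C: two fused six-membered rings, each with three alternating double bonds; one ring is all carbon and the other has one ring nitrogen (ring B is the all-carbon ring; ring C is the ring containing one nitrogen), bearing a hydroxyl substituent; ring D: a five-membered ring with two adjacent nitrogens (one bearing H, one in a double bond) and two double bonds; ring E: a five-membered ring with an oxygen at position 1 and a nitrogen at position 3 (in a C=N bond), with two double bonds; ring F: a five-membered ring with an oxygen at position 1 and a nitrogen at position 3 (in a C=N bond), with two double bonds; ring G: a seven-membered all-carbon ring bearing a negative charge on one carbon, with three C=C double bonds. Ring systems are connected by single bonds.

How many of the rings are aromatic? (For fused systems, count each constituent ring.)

Ring A has only sp² ring atoms; a planar conformation would have a fully conjugated π system of 8 electrons. But 8 = 4(2), which is 4n not 4n+2, so ring A is not aromatic (cyclooctatetraene) — cyclooctatetraene distorts into a non-planar tub to avoid antiaromaticity.
Rings B and C form a fused bicyclic system (with one nitrogen) with 10 sp² atoms and 10 π electrons from ring double bonds. 10 = 4(2)+2, so the system is aromatic and both rings count as aromatic (quinoline).
Ring D has a continuous p-orbital overlap around the ring; 2 ring double bonds (4 π electrons) plus a heteroatom lone pair (2) give 6 π electrons. That satisfies 4n+2 with n=1, so ring D is aromatic (pyrazole).
Ring E has a continuous p-orbital overlap around the ring; 2 ring double bonds (4 π electrons) plus a heteroatom lone pair (2) give 6 π electrons. That satisfies 4n+2 with n=1, so ring E is aromatic (oxazole).
Ring F is planar and fully conjugated; 2 ring double bonds (4 π electrons) plus a heteroatom lone pair (2) give 6 π electrons. Since 6 = 4n+2 (n=1), ring F is aromatic (oxazole).
Ring G has only sp² ring atoms; a planar conformation would have a fully conjugated π system of 8 electrons. But 8 = 4(2), which is 4n not 4n+2, so ring G is not aromatic (cycloheptatrienyl anion).
Aromatic: B, C, D, E, F. Total: 5.

5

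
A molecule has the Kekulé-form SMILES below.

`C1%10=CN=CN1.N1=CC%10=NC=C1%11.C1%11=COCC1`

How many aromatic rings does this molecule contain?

2

The SMILES encodes a five-membered ring with nitrogens at positions 1 and 3 (one bearing H, one in a C=N bond) and two double bonds; a six-membered ring with nitrogens at positions 1 and 4 and three alternating double bonds; a five-membered ring of four carbons and one oxygen, with one C=C double bond and two sp³ carbons.
The 5-membered ring with two nitrogens (one N–H, one =N–) is fully conjugated (every ring atom contributes a p orbital); 2 ring double bonds (4 π electrons) plus a heteroatom lone pair (2) give 6 π electrons. Since 6 = 4n+2 (n=1), it is aromatic (imidazole).
The 6-membered ring with two nitrogens (1,4) is fully conjugated (every ring atom contributes a p orbital); 3 ring double bonds give 6 π electrons. Since 6 = 4n+2 (n=1), it is aromatic (pyrazine).
The 5-membered ring with one oxygen has two sp³ carbons, so it is not fully conjugated — not aromatic (2,3-dihydrofuran).
2 of the 3 rings are aromatic. Total: 2.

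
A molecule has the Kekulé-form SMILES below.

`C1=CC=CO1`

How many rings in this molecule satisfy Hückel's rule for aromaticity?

1

The SMILES encodes a five-membered ring of four carbons and one oxygen, with two C=C double bonds.
The 5-membered ring with one oxygen is planar and fully conjugated; 2 ring double bonds (4 π electrons) plus a heteroatom lone pair (2) give 6 π electrons. That satisfies 4n+2 with n=1, so it is aromatic (furan).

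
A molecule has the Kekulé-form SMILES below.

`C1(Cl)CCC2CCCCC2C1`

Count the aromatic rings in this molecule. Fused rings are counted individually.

The SMILES encodes two fused six-membered saturated carbon rings.
The 6-membered ring has only sp³ atoms, so it is not fully conjugated — not aromatic (cyclohexane ring).
The second 6-membered ring has only sp³ atoms, so it is not fully conjugated — not aromatic (cyclohexane ring).
None of the rings are aromatic. Total: 0.

0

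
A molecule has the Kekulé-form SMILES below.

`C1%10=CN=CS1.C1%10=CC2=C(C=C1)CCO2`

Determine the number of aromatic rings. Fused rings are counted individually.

The SMILES encodes a five-membered ring with a sulfur at position 1 and a nitrogen at position 3 (in a C=N bond), with two double bonds; a six-membered carbon ring with three alternating C=C double bonds, fused to a five-membered ring containing one oxygen and two sp³ carbons.
The 5-membered ring with one sulfur and one =N– is fully conjugated (every ring atom contributes a p orbital); 2 ring double bonds (4 π electrons) plus a heteroatom lone pair (2) give 6 π electrons. That satisfies 4n+2 with n=1, so it is aromatic (thiazole).
The 6-membered ring has a continuous p-orbital overlap around the ring; 3 ring double bonds give 6 π electrons. Since 6 = 4n+2 (n=1), it is aromatic (benzene ring).
The 5-membered ring with one oxygen has two sp³ carbons, so it is not fully conjugated — not aromatic (oxolane ring).
2 of the 3 rings are aromatic. Total: 2.

2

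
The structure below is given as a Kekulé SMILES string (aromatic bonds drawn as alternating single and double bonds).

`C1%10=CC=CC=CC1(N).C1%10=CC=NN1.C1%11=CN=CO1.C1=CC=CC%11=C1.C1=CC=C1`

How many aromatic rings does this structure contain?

The SMILES encodes a seven-membered carbon ring with three C=C double bonds and one sp³ carbon; a five-membered ring with two adjacent nitrogens (one bearing H, one in a double bond) and two double bonds; a five-membered ring with an oxygen at position 1 and a nitrogen at position 3 (in a C=N bond), with two double bonds; a six-membered carbon ring with three alternating C=C double bonds; a four-membered carbon ring with two alternating C=C double bonds.
The 7-membered ring has one sp³ carbon, so it is not fully conjugated — not aromatic (cycloheptatriene).
The 5-membered ring with two adjacent nitrogens (one N–H, one =N–) is fully conjugated (every ring atom contributes a p orbital); 2 ring double bonds (4 π electrons) plus a heteroatom lone pair (2) give 6 π electrons. 6 = 4(1)+2, so it is aromatic (pyrazole).
The 5-membered ring with one oxygen and one =N– is fully conjugated (every ring atom contributes a p orbital); 2 ring double bonds (4 π electrons) plus a heteroatom lone pair (2) give 6 π electrons. 6 = 4(1)+2, so it is aromatic (oxazole).
The 6-membered ring is planar and fully conjugated; 3 ring double bonds give 6 π electrons. 6 = 4(1)+2, so it is aromatic (benzene).
The 4-membered ring has only sp² ring atoms; a planar conformation would have a fully conjugated π system of 4 electrons. But 4 = 4(1), which is 4n not 4n+2, so it is not aromatic (cyclobutadiene) — cyclobutadiene is antiaromatic and distorts to a rectangle.
3 of the 5 rings are aromatic. Total: 3.

3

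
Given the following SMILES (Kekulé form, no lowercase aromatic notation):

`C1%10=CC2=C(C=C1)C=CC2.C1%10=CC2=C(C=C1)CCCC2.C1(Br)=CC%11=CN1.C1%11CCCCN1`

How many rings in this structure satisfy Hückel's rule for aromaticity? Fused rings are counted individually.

3

The SMILES encodes a six-membered carbon ring with three alternating C=C double bonds, fused to a five-membered carbon ring containing one C=C double bond and one sp³ carbon; a six-membered carbon ring with three alternating C=C double bonds, fused to a saturated six-membered carbon ring; a five-membered ring of four carbons and one nitrogen bearing a hydrogen, with two C=C double bonds; a six-membered saturated ring of five carbons and one N–H nitrogen.
The 6-membered ring is planar and fully conjugated; 3 ring double bonds give 6 π electrons. Since 6 = 4n+2 (n=1), it is aromatic (benzene ring).
The 5-membered ring has one sp³ carbon, so it is not fully conjugated — not aromatic (cyclopentene ring).
The second 6-membered ring is planar and fully conjugated; 3 ring double bonds give 6 π electrons. That satisfies 4n+2 with n=1, so it is aromatic (benzene ring).
The third 6-membered ring has four sp³ carbons, so it is not fully conjugated — not aromatic (cyclohexane ring).
The 5-membered ring with one N–H is fully conjugated (every ring atom contributes a p orbital); 2 ring double bonds (4 π electrons) plus a heteroatom lone pair (2) give 6 π electrons. 6 = 4(1)+2, so it is aromatic (pyrrole).
The 6-membered ring with one N–H has only sp³ atoms, so it is not fully conjugated — not aromatic (piperidine).
3 of the 6 rings are aromatic. Total: 3.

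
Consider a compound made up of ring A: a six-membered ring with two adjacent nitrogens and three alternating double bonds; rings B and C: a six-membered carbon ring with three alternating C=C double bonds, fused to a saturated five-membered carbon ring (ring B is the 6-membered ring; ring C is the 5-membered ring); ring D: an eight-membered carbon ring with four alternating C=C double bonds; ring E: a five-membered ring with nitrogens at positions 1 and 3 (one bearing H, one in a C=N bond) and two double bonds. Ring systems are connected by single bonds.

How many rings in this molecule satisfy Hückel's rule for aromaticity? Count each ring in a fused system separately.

3

Ring A is planar and fully conjugated; 3 ring double bonds give 6 π electrons. Since 6 = 4n+2 (n=1), ring A is aromatic (pyridazine).
Ring B is planar and fully conjugated; 3 ring double bonds give 6 π electrons. 6 = 4(1)+2, so ring B is aromatic (benzene ring).
Ring C has three sp³ carbons, so it is not fully conjugated — not aromatic (cyclopentane ring).
Ring D has only sp² ring atoms; a planar conformation would have a fully conjugated π system of 8 electrons. But 8 = 4(2), which is 4n not 4n+2, so ring D is not aromatic (cyclooctatetraene) — cyclooctatetraene distorts into a non-planar tub to avoid antiaromaticity.
Ring E has a continuous p-orbital overlap around the ring; 2 ring double bonds (4 π electrons) plus a heteroatom lone pair (2) give 6 π electrons. Since 6 = 4n+2 (n=1), ring E is aromatic (imidazole).
Aromatic: A, B, E. Total: 3.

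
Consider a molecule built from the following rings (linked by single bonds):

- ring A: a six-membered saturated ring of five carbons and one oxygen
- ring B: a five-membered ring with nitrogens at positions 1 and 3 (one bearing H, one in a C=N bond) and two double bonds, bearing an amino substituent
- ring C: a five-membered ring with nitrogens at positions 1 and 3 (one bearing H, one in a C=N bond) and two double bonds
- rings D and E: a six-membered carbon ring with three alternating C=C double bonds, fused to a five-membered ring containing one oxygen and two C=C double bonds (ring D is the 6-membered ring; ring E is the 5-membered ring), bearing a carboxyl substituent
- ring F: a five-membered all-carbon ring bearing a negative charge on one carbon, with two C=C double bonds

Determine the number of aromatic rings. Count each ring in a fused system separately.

5

Ring A has only sp³ atoms, so it is not fully conjugated — not aromatic (tetrahydropyran).
Ring B is fully conjugated (every ring atom contributes a p orbital); 2 ring double bonds (4 π electrons) plus a heteroatom lone pair (2) give 6 π electrons. Since 6 = 4n+2 (n=1), ring B is aromatic (imidazole).
Ring C has a continuous p-orbital overlap around the ring; 2 ring double bonds (4 π electrons) plus a heteroatom lone pair (2) give 6 π electrons. 6 = 4(1)+2, so ring C is aromatic (imidazole).
Rings D and E form a fused bicyclic system (with one oxygen) with 9 sp² atoms and 10 π electrons from ring double bonds plus a heteroatom lone pair. 10 = 4(2)+2, so the system is aromatic and both rings count as aromatic (benzofuran).
Ring F is planar and fully conjugated; 2 ring double bonds (4 π electrons) plus the carbanion lone pair (2) give 6 π electrons. Since 6 = 4n+2 (n=1), ring F is aromatic (cyclopentadienyl anion).
Aromatic: B, C, D, E, F. Total: 5.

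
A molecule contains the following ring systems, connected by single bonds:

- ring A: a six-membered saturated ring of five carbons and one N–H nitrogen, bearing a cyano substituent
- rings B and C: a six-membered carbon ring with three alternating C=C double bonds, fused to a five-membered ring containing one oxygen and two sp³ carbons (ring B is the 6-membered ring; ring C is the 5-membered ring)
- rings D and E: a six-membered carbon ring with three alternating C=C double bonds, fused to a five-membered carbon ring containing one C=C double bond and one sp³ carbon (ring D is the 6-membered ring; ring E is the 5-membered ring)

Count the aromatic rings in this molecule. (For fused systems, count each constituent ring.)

Ring A has only sp³ atoms, so it is not fully conjugated — not aromatic (piperidine).
Ring B has a continuous p-orbital overlap around the ring; 3 ring double bonds give 6 π electrons. Since 6 = 4n+2 (n=1), ring B is aromatic (benzene ring).
Ring C has two sp³ carbons, so it is not fully conjugated — not aromatic (oxolane ring).
Ring D is fully conjugated (every ring atom contributes a p orbital); 3 ring double bonds give 6 π electrons. 6 = 4(1)+2, so ring D is aromatic (benzene ring).
Ring E has one sp³ carbon, so it is not fully conjugated — not aromatic (cyclopentene ring).
Aromatic: B, D. Total: 2.

2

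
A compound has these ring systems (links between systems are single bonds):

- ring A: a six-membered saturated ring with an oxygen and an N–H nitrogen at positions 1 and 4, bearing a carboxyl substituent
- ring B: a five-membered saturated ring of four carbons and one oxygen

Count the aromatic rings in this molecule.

Ring A has only sp³ atoms, so it is not fully conjugated — not aromatic (morpholine).
Ring B has only sp³ atoms, so it is not fully conjugated — not aromatic (tetrahydrofuran).
No ring is aromatic. Total: 0.

0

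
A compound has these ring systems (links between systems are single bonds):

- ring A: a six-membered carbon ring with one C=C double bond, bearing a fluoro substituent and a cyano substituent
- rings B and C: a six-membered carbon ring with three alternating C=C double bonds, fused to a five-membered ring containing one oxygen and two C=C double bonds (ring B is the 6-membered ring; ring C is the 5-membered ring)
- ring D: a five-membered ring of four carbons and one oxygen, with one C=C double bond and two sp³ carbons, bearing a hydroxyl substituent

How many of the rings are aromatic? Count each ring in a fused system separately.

2

Ring A has four sp³ carbons, so it is not fully conjugated — not aromatic (cyclohexene).
Rings B and C form a fused bicyclic system (with one oxygen) with 9 sp² atoms and 10 π electrons from ring double bonds plus a heteroatom lone pair. 10 = 4(2)+2, so the system is aromatic and both rings count as aromatic (benzofuran).
Ring D has two sp³ carbons, so it is not fully conjugated — not aromatic (2,3-dihydrofuran).
Aromatic: B, C. Total: 2.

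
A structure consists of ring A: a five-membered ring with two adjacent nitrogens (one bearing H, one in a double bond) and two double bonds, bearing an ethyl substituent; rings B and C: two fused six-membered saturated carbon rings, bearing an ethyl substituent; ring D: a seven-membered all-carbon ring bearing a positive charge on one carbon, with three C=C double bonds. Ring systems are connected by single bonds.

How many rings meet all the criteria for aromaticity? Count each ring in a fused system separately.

Ring A is planar and fully conjugated; 2 ring double bonds (4 π electrons) plus a heteroatom lone pair (2) give 6 π electrons. Since 6 = 4n+2 (n=1), ring A is aromatic (pyrazole).
Ring B has only sp³ atoms, so it is not fully conjugated — not aromatic (cyclohexane ring).
Ring C has only sp³ atoms, so it is not fully conjugated — not aromatic (cyclohexane ring).
Ring D has a continuous p-orbital overlap around the ring; 3 ring double bonds (6 π electrons) plus the carbocation's empty p orbital (0, but keeps the ring conjugated) give 6 π electrons. That satisfies 4n+2 with n=1, so ring D is aromatic (tropylium cation).
Aromatic: A, D. Total: 2.

2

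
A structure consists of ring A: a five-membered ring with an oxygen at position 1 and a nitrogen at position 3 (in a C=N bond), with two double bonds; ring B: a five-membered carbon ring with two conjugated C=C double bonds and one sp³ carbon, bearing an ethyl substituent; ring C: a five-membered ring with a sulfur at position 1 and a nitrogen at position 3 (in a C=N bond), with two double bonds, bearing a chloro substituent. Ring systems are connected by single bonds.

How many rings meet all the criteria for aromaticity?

2

Ring A is planar and fully conjugated; 2 ring double bonds (4 π electrons) plus a heteroatom lone pair (2) give 6 π electrons. 6 = 4(1)+2, so ring A is aromatic (oxazole).
Ring B has one sp³ carbon, so it is not fully conjugated — not aromatic (cyclopentadiene).
Ring C has a continuous p-orbital overlap around the ring; 2 ring double bonds (4 π electrons) plus a heteroatom lone pair (2) give 6 π electrons. That satisfies 4n+2 with n=1, so ring C is aromatic (thiazole).
Aromatic: A, C. Total: 2.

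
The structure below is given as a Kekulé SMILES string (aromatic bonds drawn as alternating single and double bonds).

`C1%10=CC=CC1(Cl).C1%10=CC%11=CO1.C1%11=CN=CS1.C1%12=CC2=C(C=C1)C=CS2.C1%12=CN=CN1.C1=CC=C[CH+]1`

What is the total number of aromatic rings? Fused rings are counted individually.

5

The SMILES encodes a five-membered carbon ring with two conjugated C=C double bonds and one sp³ carbon; a five-membered ring of four carbons and one oxygen, with two C=C double bonds; a five-membered ring with a sulfur at position 1 and a nitrogen at position 3 (in a C=N bond), with two double bonds; a six-membered carbon ring with three alternating C=C double bonds, fused to a five-membered ring containing one sulfur and two C=C double bonds; a five-membered ring with nitrogens at positions 1 and 3 (one bearing H, one in a C=N bond) and two double bonds; a five-membered all-carbon ring bearing a positive charge on one carbon, with two C=C double bonds.
The 5-membered ring has one sp³ carbon, so it is not fully conjugated — not aromatic (cyclopentadiene).
The 5-membered ring with one oxygen has a continuous p-orbital overlap around the ring; 2 ring double bonds (4 π electrons) plus a heteroatom lone pair (2) give 6 π electrons. That satisfies 4n+2 with n=1, so it is aromatic (furan).
The 5-membered ring with one sulfur and one =N– is planar and fully conjugated; 2 ring double bonds (4 π electrons) plus a heteroatom lone pair (2) give 6 π electrons. Since 6 = 4n+2 (n=1), it is aromatic (thiazole).
The fused 6/5-membered bicyclic (with one sulfur) is a single π system with 9 sp² atoms and 10 π electrons from ring double bonds plus a heteroatom lone pair. 10 = 4(2)+2, so the system is aromatic and both rings count as aromatic (benzothiophene).
The 5-membered ring with two nitrogens (one N–H, one =N–) has a continuous p-orbital overlap around the ring; 2 ring double bonds (4 π electrons) plus a heteroatom lone pair (2) give 6 π electrons. 6 = 4(1)+2, so it is aromatic (imidazole).
The second 5-membered ring has only sp² ring atoms; a planar conformation would have a fully conjugated π system of 4 electrons. But 4 = 4(1), which is 4n not 4n+2, so it is not aromatic (cyclopentadienyl cation).
5 of the 7 rings are aromatic. Total: 5.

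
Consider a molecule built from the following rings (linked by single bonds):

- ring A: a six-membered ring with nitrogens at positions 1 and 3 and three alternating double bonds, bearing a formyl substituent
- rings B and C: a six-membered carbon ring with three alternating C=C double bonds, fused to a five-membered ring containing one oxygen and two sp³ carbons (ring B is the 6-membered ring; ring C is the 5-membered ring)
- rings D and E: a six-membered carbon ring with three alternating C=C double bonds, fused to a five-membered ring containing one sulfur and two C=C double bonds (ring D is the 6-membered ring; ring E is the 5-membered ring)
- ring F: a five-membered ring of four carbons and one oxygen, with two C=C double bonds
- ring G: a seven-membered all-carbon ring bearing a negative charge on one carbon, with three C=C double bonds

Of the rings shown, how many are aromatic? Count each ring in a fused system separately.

Ring A is planar and fully conjugated; 3 ring double bonds give 6 π electrons. Since 6 = 4n+2 (n=1), ring A is aromatic (pyrimidine).
Ring B has a continuous p-orbital overlap around the ring; 3 ring double bonds give 6 π electrons. 6 = 4(1)+2, so ring B is aromatic (benzene ring).
Ring C has two sp³ carbons, so it is not fully conjugated — not aromatic (oxolane ring).
Rings D and E form a fused bicyclic system (with one sulfur) with 9 sp² atoms and 10 π electrons from ring double bonds plus a heteroatom lone pair. 10 = 4(2)+2, so the system is aromatic and both rings count as aromatic (benzothiophene).
Ring F is fully conjugated (every ring atom contributes a p orbital); 2 ring double bonds (4 π electrons) plus a heteroatom lone pair (2) give 6 π electrons. Since 6 = 4n+2 (n=1), ring F is aromatic (furan).
Ring G has only sp² ring atoms; a planar conformation would have a fully conjugated π system of 8 electrons. But 8 = 4(2), which is 4n not 4n+2, so ring G is not aromatic (cycloheptatrienyl anion).
Aromatic: A, B, D, E, F. Total: 5.

5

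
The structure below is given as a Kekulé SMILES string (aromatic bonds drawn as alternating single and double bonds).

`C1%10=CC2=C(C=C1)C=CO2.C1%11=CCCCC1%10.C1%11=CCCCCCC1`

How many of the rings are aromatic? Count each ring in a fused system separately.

2

The SMILES encodes a six-membered carbon ring with three alternating C=C double bonds, fused to a five-membered ring containing one oxygen and two C=C double bonds; a six-membered carbon ring with one C=C double bond; an eight-membered carbon ring with one C=C double bond.
The fused 6/5-membered bicyclic (with one oxygen) is a single π system with 9 sp² atoms and 10 π electrons from ring double bonds plus a heteroatom lone pair. 10 = 4(2)+2, so the system is aromatic and both rings count as aromatic (benzofuran).
The 6-membered ring has four sp³ carbons, so it is not fully conjugated — not aromatic (cyclohexene).
The 8-membered ring has six sp³ carbons, so it is not fully conjugated — not aromatic (cyclooctene).
2 of the 4 rings are aromatic. Total: 2.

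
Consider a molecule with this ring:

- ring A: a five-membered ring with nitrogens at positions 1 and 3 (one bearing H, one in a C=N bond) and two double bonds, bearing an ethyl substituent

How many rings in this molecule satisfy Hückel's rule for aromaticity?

Ring A has a continuous p-orbital overlap around the ring; 2 ring double bonds (4 π electrons) plus a heteroatom lone pair (2) give 6 π electrons. 6 = 4(1)+2, so ring A is aromatic (imidazole).

1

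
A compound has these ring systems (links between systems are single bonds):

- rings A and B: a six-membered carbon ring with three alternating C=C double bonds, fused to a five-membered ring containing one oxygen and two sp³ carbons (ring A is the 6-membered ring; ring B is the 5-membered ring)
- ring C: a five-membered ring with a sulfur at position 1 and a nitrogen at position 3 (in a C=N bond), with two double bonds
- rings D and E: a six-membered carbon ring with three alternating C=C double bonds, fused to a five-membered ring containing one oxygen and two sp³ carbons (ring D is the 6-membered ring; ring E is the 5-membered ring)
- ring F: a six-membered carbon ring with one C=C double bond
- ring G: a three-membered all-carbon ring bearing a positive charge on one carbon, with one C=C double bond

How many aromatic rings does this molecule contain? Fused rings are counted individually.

4

Ring A is fully conjugated (every ring atom contributes a p orbital); 3 ring double bonds give 6 π electrons. That satisfies 4n+2 with n=1, so ring A is aromatic (benzene ring).
Ring B has two sp³ carbons, so it is not fully conjugated — not aromatic (oxolane ring).
Ring C has a continuous p-orbital overlap around the ring; 2 ring double bonds (4 π electrons) plus a heteroatom lone pair (2) give 6 π electrons. That satisfies 4n+2 with n=1, so ring C is aromatic (thiazole).
Ring D is fully conjugated (every ring atom contributes a p orbital); 3 ring double bonds give 6 π electrons. 6 = 4(1)+2, so ring D is aromatic (benzene ring).
Ring E has two sp³ carbons, so it is not fully conjugated — not aromatic (oxolane ring).
Ring F has four sp³ carbons, so it is not fully conjugated — not aromatic (cyclohexene).
Ring G is fully conjugated (every ring atom contributes a p orbital); 1 ring double bond (2 π electrons) plus the carbocation's empty p orbital (0, but keeps the ring conjugated) give 2 π electrons. Since 2 = 4n+2 (n=0), ring G is aromatic (cyclopropenyl cation).
Aromatic: A, C, D, G. Total: 4.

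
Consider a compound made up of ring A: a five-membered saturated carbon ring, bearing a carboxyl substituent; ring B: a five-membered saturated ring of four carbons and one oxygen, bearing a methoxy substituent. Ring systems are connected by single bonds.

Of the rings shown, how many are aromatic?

Ring A has only sp³ atoms, so it is not fully conjugated — not aromatic (cyclopentane).
Ring B has only sp³ atoms, so it is not fully conjugated — not aromatic (tetrahydrofuran).
No ring is aromatic. Total: 0.

0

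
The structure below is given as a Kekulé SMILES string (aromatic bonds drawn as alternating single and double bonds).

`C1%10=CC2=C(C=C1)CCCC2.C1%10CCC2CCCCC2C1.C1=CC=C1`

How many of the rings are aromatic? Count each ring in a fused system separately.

1

The SMILES encodes a six-membered carbon ring with three alternating C=C double bonds, fused to a saturated six-membered carbon ring; two fused six-membered saturated carbon rings; a four-membered carbon ring with two alternating C=C double bonds.
The 6-membered ring has a continuous p-orbital overlap around the ring; 3 ring double bonds give 6 π electrons. 6 = 4(1)+2, so it is aromatic (benzene ring).
The second 6-membered ring has four sp³ carbons, so it is not fully conjugated — not aromatic (cyclohexane ring).
The third 6-membered ring has only sp³ atoms, so it is not fully conjugated — not aromatic (cyclohexane ring).
The fourth 6-membered ring has only sp³ atoms, so it is not fully conjugated — not aromatic (cyclohexane ring).
The 4-membered ring has only sp² ring atoms; a planar conformation would have a fully conjugated π system of 4 electrons. But 4 = 4(1), which is 4n not 4n+2, so it is not aromatic (cyclobutadiene) — cyclobutadiene is antiaromatic and distorts to a rectangle.
1 of the 5 rings is aromatic. Total: 1.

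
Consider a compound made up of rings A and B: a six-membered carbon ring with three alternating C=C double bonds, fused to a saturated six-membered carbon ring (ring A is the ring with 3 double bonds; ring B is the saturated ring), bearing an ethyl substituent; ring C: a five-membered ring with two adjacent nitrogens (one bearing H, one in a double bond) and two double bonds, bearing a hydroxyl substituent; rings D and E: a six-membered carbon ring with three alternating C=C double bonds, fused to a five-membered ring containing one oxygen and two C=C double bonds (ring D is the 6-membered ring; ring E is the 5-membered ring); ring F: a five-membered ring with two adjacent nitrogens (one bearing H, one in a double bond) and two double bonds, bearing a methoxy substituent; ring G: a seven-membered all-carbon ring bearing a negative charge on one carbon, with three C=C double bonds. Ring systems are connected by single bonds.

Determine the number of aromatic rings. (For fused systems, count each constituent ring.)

5

Ring A is fully conjugated (every ring atom contributes a p orbital); 3 ring double bonds give 6 π electrons. Since 6 = 4n+2 (n=1), ring A is aromatic (benzene ring).
Ring B has four sp³ carbons, so it is not fully conjugated — not aromatic (cyclohexane ring).
Ring C is planar and fully conjugated; 2 ring double bonds (4 π electrons) plus a heteroatom lone pair (2) give 6 π electrons. That satisfies 4n+2 with n=1, so ring C is aromatic (pyrazole).
Rings D and E form a fused bicyclic system (with one oxygen) with 9 sp² atoms and 10 π electrons from ring double bonds plus a heteroatom lone pair. 10 = 4(2)+2, so the system is aromatic and both rings count as aromatic (benzofuran).
Ring F is fully conjugated (every ring atom contributes a p orbital); 2 ring double bonds (4 π electrons) plus a heteroatom lone pair (2) give 6 π electrons. That satisfies 4n+2 with n=1, so ring F is aromatic (pyrazole).
Ring G has only sp² ring atoms; a planar conformation would have a fully conjugated π system of 8 electrons. But 8 = 4(2), which is 4n not 4n+2, so ring G is not aromatic (cycloheptatrienyl anion).
Aromatic: A, C, D, E, F. Total: 5.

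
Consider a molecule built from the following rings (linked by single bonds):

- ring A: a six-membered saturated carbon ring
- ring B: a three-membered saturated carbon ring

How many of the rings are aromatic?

0

Ring A has only sp³ atoms, so it is not fully conjugated — not aromatic (cyclohexane).
Ring B has only sp³ atoms, so it is not fully conjugated — not aromatic (cyclopropane).
No ring is aromatic. Total: 0.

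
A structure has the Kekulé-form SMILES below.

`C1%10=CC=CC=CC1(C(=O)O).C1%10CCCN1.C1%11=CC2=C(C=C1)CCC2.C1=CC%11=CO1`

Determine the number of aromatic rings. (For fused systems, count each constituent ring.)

The SMILES encodes a seven-membered carbon ring with three C=C double bonds and one sp³ carbon; a five-membered saturated ring of four carbons and one N–H nitrogen; a six-membered carbon ring with three alternating C=C double bonds, fused to a saturated five-membered carbon ring; a five-membered ring of four carbons and one oxygen, with two C=C double bonds.
The 7-membered ring has one sp³ carbon, so it is not fully conjugated — not aromatic (cycloheptatriene).
The 5-membered ring with one N–H has only sp³ atoms, so it is not fully conjugated — not aromatic (pyrrolidine).
The 6-membered ring is fully conjugated (every ring atom contributes a p orbital); 3 ring double bonds give 6 π electrons. 6 = 4(1)+2, so it is aromatic (benzene ring).
The 5-membered ring has three sp³ carbons, so it is not fully conjugated — not aromatic (cyclopentane ring).
The 5-membered ring with one oxygen is planar and fully conjugated; 2 ring double bonds (4 π electrons) plus a heteroatom lone pair (2) give 6 π electrons. Since 6 = 4n+2 (n=1), it is aromatic (furan).
2 of the 5 rings are aromatic. Total: 2.

2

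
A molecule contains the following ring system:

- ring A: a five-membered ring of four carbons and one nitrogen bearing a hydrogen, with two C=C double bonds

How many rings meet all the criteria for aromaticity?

Ring A is planar and fully conjugated; 2 ring double bonds (4 π electrons) plus a heteroatom lone pair (2) give 6 π electrons. That satisfies 4n+2 with n=1, so ring A is aromatic (pyrrole).

1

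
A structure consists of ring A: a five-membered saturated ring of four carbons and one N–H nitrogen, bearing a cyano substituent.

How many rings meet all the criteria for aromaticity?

Ring A has only sp³ atoms, so it is not fully conjugated — not aromatic (pyrrolidine).

0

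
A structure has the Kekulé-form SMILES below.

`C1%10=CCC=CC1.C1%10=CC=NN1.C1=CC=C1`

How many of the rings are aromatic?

1

The SMILES encodes a six-membered carbon ring with two isolated C=C double bonds and two sp³ carbons; a five-membered ring with two adjacent nitrogens (one bearing H, one in a double bond) and two double bonds; a four-membered carbon ring with two alternating C=C double bonds.
The 6-membered ring has two sp³ carbons, so it is not fully conjugated — not aromatic (1,4-cyclohexadiene).
The 5-membered ring with two adjacent nitrogens (one N–H, one =N–) is planar and fully conjugated; 2 ring double bonds (4 π electrons) plus a heteroatom lone pair (2) give 6 π electrons. 6 = 4(1)+2, so it is aromatic (pyrazole).
The 4-membered ring has only sp² ring atoms; a planar conformation would have a fully conjugated π system of 4 electrons. But 4 = 4(1), which is 4n not 4n+2, so it is not aromatic (cyclobutadiene) — cyclobutadiene is antiaromatic and distorts to a rectangle.
1 of the 3 rings is aromatic. Total: 1.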